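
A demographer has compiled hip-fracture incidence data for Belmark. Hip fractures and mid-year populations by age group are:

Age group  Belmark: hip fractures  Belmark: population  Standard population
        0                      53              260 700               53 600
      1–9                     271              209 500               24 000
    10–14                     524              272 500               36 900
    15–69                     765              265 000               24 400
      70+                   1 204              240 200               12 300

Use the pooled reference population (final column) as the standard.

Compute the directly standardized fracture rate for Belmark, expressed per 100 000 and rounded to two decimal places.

Age-specific rates per 100 000 for Belmark: 20.33, 129.36, 192.29, 288.68, 501.25.
Standard total = 151 200; weights = 0.3545, 0.1587, 0.2440, 0.1614, 0.0813.
Standardized rate: 0.3545×20.33 + 0.1587×129.36 + 0.2440×192.29 + 0.1614×288.68 + 0.0813×501.25 = 162.0303 per 100 000.

162.03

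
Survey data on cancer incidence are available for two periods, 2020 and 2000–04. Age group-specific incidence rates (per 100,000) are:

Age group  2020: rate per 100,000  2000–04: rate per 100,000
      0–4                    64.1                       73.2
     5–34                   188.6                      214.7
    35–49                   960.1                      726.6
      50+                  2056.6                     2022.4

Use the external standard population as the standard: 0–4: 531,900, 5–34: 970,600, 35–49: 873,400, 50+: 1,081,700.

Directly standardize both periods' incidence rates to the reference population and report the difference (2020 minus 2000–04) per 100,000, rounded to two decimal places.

60.96

Standard total = 3,457,600; weights = 0.1538, 0.2807, 0.2526, 0.3128.
2020: 0.1538×64.1 + 0.2807×188.6 + 0.2526×960.1 + 0.3128×2056.6 = 948.7290 per 100,000.
2000–04: 0.1538×73.2 + 0.2807×214.7 + 0.2526×726.6 + 0.3128×2022.4 = 887.7734 per 100,000.
Difference = 948.7290 − 887.7734 = 60.9556.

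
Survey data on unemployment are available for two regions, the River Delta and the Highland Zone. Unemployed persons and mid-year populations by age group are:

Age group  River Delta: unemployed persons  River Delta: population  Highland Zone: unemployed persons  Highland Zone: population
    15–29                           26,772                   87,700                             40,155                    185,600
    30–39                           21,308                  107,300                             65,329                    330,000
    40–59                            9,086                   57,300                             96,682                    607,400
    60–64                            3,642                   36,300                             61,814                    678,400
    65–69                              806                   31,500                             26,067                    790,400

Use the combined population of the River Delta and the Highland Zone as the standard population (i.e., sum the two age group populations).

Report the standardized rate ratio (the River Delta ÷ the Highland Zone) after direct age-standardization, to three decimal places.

Age-specific rates per 1,000 for the River Delta: 305.268, 198.583, 158.569, 100.331, 25.587.
For the Highland Zone: 216.352, 197.967, 159.174, 91.117, 32.980.
Combined standard total = 2,911,900; weights = 0.0939, 0.1502, 0.2283, 0.2454, 0.2823.
The River Delta: 0.0939×305.268 + 0.1502×198.583 + 0.2283×158.569 + 0.2454×100.331 + 0.2823×25.587 = 126.5179 per 1,000.
The Highland Zone: 0.0939×216.352 + 0.1502×197.967 + 0.2283×159.174 + 0.2454×91.117 + 0.2823×32.980 = 118.0432 per 1,000.
Ratio = 126.5179 ÷ 118.0432 = 1.07179.

1.072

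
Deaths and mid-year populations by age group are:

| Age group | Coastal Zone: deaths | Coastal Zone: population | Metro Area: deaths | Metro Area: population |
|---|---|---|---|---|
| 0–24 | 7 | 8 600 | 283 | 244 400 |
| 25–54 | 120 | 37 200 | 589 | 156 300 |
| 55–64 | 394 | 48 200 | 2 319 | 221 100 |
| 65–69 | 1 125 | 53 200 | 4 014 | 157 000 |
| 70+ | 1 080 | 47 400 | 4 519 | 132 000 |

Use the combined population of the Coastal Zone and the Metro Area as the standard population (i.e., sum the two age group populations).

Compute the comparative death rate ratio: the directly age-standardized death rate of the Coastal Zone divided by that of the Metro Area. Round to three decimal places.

Age-specific rates per 1 000 for the Coastal Zone: 0.814, 3.226, 8.174, 21.147, 22.785.
For the Metro Area: 1.158, 3.768, 10.488, 25.567, 34.235.
Combined standard total = 1 105 400; weights = 0.2289, 0.1750, 0.2436, 0.1902, 0.1623.
The Coastal Zone: 0.2289×0.814 + 0.1750×3.226 + 0.2436×8.174 + 0.1902×21.147 + 0.1623×22.785 = 10.4614 per 1 000.
The Metro Area: 0.2289×1.158 + 0.1750×3.768 + 0.2436×10.488 + 0.1902×25.567 + 0.1623×34.235 = 13.8978 per 1 000.
Ratio = 10.4614 ÷ 13.8978 = 0.75274.

0.753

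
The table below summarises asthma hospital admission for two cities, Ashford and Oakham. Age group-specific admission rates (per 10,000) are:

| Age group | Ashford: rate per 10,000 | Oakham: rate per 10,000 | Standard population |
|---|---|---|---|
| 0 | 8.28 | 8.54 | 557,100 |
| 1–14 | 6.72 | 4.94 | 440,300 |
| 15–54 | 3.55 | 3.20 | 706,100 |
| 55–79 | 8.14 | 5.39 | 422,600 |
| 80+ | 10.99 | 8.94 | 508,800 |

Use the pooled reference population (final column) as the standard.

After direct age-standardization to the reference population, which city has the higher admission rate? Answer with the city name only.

Standard total = 2,634,900; weights = 0.2114, 0.1671, 0.2680, 0.1604, 0.1931.
Ashford: 0.2114×8.28 + 0.1671×6.72 + 0.2680×3.55 + 0.1604×8.14 + 0.1931×10.99 = 7.2526 per 10,000.
Oakham: 0.2114×8.54 + 0.1671×4.94 + 0.2680×3.20 + 0.1604×5.39 + 0.1931×8.94 = 6.0794 per 10,000.

Ashford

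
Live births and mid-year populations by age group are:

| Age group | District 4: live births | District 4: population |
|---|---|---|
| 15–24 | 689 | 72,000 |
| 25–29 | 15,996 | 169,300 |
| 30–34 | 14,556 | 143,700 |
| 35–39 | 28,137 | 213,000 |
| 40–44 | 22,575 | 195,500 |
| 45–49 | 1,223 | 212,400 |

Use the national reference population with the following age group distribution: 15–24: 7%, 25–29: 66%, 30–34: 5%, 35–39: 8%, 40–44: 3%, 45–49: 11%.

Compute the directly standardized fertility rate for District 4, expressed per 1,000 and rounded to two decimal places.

Age-specific rates per 1,000 for District 4: 9.569, 94.483, 101.294, 132.099, 115.473, 5.758.
Standard weights: 0.07, 0.66, 0.05, 0.08, 0.03, 0.11.
Standardized rate: 0.0700×9.569 + 0.6600×94.483 + 0.0500×101.294 + 0.0800×132.099 + 0.0300×115.473 + 0.1100×5.758 = 82.7589 per 1,000.

82.76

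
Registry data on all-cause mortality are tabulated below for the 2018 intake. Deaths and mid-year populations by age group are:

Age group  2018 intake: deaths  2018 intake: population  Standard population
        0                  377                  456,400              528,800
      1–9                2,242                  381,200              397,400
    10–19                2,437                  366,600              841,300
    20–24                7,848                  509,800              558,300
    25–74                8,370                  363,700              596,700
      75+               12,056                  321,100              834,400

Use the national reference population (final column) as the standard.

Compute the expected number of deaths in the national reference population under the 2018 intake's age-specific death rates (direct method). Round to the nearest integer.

Age-specific rates per 100,000 for the 2018 intake: 82.60, 588.14, 664.76, 1539.43, 2301.35, 3754.59.
Expected deaths = Σ (standard pop × age-specific rate ÷ 100,000)
= 528,800×82.60/100,000 + 397,400×588.14/100,000 + 841,300×664.76/100,000 + 558,300×1539.43/100,000 + 596,700×2301.35/100,000 + 834,400×3754.59/100,000
= 436.80 + 2337.28 + 5592.60 + 8594.62 + 13732.14 + 31328.33 = 62021.78.

62022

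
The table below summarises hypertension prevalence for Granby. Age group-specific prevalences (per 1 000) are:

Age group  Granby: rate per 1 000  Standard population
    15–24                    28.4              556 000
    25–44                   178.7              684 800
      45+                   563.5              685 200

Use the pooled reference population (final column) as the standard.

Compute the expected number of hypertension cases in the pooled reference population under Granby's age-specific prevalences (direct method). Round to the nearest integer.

Expected hypertension cases = Σ (standard pop × age-specific rate ÷ 1 000)
= 556 000×28.4/1 000 + 684 800×178.7/1 000 + 685 200×563.5/1 000
= 15790.40 + 122373.76 + 386110.20 = 524274.36.

524274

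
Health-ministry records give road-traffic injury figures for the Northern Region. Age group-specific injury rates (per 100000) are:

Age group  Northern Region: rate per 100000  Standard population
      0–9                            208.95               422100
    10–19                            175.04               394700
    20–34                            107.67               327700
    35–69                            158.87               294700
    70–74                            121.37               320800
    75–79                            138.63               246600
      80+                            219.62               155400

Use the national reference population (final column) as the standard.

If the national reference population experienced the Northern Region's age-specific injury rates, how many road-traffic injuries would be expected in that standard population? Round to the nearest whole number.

Expected road-traffic injuries = Σ (standard pop × age-specific rate ÷ 100000)
= 422100×208.95/100000 + 394700×175.04/100000 + 327700×107.67/100000 + 294700×158.87/100000 + 320800×121.37/100000 + 246600×138.63/100000 + 155400×219.62/100000
= 881.98 + 690.88 + 352.83 + 468.19 + 389.35 + 341.86 + 341.29 = 3466.39.

3466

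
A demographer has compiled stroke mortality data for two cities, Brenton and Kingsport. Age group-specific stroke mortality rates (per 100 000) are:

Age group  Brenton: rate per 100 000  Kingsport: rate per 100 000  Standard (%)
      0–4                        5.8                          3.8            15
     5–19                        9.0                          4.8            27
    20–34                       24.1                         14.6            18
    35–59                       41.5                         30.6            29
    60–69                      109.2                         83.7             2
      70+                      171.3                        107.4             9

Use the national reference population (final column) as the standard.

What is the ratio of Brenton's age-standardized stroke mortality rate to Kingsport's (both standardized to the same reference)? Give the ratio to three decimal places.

Standard weights: 0.15, 0.27, 0.18, 0.29, 0.02, 0.09.
Brenton: 0.1500×5.8 + 0.2700×9.0 + 0.1800×24.1 + 0.2900×41.5 + 0.0200×109.2 + 0.0900×171.3 = 37.2740 per 100 000.
Kingsport: 0.1500×3.8 + 0.2700×4.8 + 0.1800×14.6 + 0.2900×30.6 + 0.0200×83.7 + 0.0900×107.4 = 24.7080 per 100 000.
Ratio = 37.2740 ÷ 24.7080 = 1.50858.

1.509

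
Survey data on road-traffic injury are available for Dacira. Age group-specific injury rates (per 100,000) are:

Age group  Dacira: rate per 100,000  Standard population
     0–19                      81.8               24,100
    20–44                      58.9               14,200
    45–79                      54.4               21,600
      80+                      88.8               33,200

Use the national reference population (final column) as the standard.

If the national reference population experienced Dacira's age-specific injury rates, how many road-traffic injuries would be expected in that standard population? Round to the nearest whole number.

69

Expected road-traffic injuries = Σ (standard pop × age-specific rate ÷ 100,000)
= 24,100×81.8/100,000 + 14,200×58.9/100,000 + 21,600×54.4/100,000 + 33,200×88.8/100,000
= 19.71 + 8.36 + 11.75 + 29.48 = 69.31.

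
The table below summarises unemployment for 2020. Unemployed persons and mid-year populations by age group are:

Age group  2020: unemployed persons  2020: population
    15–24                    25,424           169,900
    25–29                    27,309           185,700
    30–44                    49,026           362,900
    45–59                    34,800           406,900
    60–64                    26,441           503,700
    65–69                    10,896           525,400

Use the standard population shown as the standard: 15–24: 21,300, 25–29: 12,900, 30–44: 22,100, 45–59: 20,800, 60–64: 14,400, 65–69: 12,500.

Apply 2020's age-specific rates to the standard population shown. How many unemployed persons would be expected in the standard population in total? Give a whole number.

Age-specific rates per 1,000 for 2020: 149.641, 147.060, 135.095, 85.525, 52.494, 20.738.
Expected unemployed persons = Σ (standard pop × age-specific rate ÷ 1,000)
= 21,300×149.641/1,000 + 12,900×147.060/1,000 + 22,100×135.095/1,000 + 20,800×85.525/1,000 + 14,400×52.494/1,000 + 12,500×20.738/1,000
= 3187.35 + 1897.07 + 2985.60 + 1778.91 + 755.91 + 259.23 = 10864.08.

10864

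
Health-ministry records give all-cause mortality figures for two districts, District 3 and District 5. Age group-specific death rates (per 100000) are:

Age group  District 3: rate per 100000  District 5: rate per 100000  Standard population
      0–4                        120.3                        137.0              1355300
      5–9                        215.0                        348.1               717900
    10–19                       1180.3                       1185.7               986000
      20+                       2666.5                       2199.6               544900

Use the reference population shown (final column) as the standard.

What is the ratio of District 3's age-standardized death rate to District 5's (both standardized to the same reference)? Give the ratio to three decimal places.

1.047

Standard total = 3604100; weights = 0.3760, 0.1992, 0.2736, 0.1512.
District 3: 0.3760×120.3 + 0.1992×215.0 + 0.2736×1180.3 + 0.1512×2666.5 = 814.1125 per 100000.
District 5: 0.3760×137.0 + 0.1992×348.1 + 0.2736×1185.7 + 0.1512×2199.6 = 777.7918 per 100000.
Ratio = 814.1125 ÷ 777.7918 = 1.04670.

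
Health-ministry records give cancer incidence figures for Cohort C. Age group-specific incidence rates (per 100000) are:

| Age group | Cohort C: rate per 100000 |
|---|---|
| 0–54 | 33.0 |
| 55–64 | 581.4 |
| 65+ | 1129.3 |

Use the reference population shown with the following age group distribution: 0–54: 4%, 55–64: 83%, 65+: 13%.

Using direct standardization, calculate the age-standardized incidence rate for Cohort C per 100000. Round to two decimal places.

630.69

Standard weights: 0.04, 0.83, 0.13.
Standardized rate: 0.0400×33.0 + 0.8300×581.4 + 0.1300×1129.3 = 630.6910 per 100000.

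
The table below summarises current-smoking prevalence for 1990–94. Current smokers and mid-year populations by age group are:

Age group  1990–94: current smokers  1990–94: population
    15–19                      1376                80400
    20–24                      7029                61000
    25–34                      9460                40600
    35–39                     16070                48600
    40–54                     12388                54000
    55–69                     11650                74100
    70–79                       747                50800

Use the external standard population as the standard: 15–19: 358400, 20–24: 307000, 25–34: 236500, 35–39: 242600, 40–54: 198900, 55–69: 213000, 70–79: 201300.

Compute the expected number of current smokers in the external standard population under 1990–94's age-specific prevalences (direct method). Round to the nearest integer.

258910

Age-specific rates per 1000 for 1990–94: 17.114, 115.230, 233.005, 330.658, 229.407, 157.220, 14.705.
Expected current smokers = Σ (standard pop × age-specific rate ÷ 1000)
= 358400×17.114/1000 + 307000×115.230/1000 + 236500×233.005/1000 + 242600×330.658/1000 + 198900×229.407/1000 + 213000×157.220/1000 + 201300×14.705/1000
= 6133.81 + 35375.46 + 55105.67 + 80217.74 + 45629.13 + 33487.85 + 2960.06 = 258909.72.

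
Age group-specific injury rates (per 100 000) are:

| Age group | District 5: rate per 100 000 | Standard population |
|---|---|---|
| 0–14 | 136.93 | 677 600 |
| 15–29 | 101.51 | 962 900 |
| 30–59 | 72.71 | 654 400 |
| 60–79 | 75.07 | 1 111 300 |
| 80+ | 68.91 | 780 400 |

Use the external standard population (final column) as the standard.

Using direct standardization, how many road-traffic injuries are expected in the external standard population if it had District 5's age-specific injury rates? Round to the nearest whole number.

Expected road-traffic injuries = Σ (standard pop × age-specific rate ÷ 100 000)
= 677 600×136.93/100 000 + 962 900×101.51/100 000 + 654 400×72.71/100 000 + 1 111 300×75.07/100 000 + 780 400×68.91/100 000
= 927.84 + 977.44 + 475.81 + 834.25 + 537.77 = 3753.12.

3753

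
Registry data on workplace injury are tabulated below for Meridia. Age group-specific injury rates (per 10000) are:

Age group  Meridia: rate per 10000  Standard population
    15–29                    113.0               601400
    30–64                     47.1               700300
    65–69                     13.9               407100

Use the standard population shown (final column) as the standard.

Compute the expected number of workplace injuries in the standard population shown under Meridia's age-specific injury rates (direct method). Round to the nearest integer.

10660

Expected workplace injuries = Σ (standard pop × age-specific rate ÷ 10000)
= 601400×113.0/10000 + 700300×47.1/10000 + 407100×13.9/10000
= 6795.82 + 3298.41 + 565.87 = 10660.10.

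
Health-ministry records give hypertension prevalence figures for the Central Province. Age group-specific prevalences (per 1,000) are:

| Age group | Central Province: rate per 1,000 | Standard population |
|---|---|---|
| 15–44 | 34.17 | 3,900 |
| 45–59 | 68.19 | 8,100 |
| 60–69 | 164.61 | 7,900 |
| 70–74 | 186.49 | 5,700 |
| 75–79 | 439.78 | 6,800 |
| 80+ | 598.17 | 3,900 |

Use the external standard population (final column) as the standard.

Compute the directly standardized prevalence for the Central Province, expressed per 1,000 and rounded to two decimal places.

230.64

Standard total = 36,300; weights = 0.1074, 0.2231, 0.2176, 0.1570, 0.1873, 0.1074.
Standardized rate: 0.1074×34.17 + 0.2231×68.19 + 0.2176×164.61 + 0.1570×186.49 + 0.1873×439.78 + 0.1074×598.17 = 230.6441 per 1,000.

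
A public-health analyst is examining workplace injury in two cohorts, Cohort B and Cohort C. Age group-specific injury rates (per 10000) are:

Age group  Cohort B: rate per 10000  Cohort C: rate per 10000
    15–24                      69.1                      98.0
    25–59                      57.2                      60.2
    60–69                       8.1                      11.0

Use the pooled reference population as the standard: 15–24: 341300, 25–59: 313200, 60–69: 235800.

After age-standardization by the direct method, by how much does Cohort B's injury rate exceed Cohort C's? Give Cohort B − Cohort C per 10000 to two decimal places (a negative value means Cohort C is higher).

-12.90

Standard total = 890300; weights = 0.3834, 0.3518, 0.2649.
Cohort B: 0.3834×69.1 + 0.3518×57.2 + 0.2649×8.1 = 48.7576 per 10000.
Cohort C: 0.3834×98.0 + 0.3518×60.2 + 0.2649×11.0 = 61.6599 per 10000.
Difference = 48.7576 − 61.6599 = -12.9024.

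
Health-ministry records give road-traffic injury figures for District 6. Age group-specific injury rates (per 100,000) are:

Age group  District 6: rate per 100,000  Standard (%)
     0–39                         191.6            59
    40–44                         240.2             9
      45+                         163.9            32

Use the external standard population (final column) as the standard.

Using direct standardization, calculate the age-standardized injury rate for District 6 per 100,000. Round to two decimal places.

Standard weights: 0.59, 0.09, 0.32.
Standardized rate: 0.5900×191.6 + 0.0900×240.2 + 0.3200×163.9 = 187.1100 per 100,000.

187.11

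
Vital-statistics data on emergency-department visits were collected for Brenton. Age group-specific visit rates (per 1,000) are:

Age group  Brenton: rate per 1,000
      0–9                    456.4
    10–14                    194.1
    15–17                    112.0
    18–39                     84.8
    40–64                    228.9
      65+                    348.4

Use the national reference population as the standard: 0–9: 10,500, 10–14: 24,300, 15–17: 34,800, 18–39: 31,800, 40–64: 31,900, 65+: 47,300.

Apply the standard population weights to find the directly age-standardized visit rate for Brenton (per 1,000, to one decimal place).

220.8

Standard total = 180,600; weights = 0.0581, 0.1346, 0.1927, 0.1761, 0.1766, 0.2619.
Standardized rate: 0.0581×456.4 + 0.1346×194.1 + 0.1927×112.0 + 0.1761×84.8 + 0.1766×228.9 + 0.2619×348.4 = 220.8433 per 1,000.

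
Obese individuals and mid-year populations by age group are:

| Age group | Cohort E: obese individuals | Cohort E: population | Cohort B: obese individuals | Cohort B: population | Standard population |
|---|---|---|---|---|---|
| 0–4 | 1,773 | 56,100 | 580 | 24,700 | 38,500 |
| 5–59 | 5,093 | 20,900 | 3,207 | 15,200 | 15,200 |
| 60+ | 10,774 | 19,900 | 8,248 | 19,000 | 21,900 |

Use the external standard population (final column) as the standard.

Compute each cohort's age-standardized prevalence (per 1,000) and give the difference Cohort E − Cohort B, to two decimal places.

Age-specific rates per 1,000 for Cohort E: 31.604, 243.684, 541.407.
For Cohort B: 23.482, 210.987, 434.105.
Standard total = 75,600; weights = 0.5093, 0.2011, 0.2897.
Cohort E: 0.5093×31.604 + 0.2011×243.684 + 0.2897×541.407 = 221.9256 per 1,000.
Cohort B: 0.5093×23.482 + 0.2011×210.987 + 0.2897×434.105 = 180.1317 per 1,000.
Difference = 221.9256 − 180.1317 = 41.7940.

41.79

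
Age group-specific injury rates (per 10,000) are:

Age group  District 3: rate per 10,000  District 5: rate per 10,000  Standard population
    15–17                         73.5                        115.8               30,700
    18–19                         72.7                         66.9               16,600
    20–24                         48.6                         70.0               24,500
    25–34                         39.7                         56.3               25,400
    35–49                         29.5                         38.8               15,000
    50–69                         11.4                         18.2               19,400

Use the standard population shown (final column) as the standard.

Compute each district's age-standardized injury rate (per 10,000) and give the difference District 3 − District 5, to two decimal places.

-18.39

Standard total = 131,600; weights = 0.2333, 0.1261, 0.1862, 0.1930, 0.1140, 0.1474.
District 3: 0.2333×73.5 + 0.1261×72.7 + 0.1862×48.6 + 0.1930×39.7 + 0.1140×29.5 + 0.1474×11.4 = 48.0700 per 10,000.
District 5: 0.2333×115.8 + 0.1261×66.9 + 0.1862×70.0 + 0.1930×56.3 + 0.1140×38.8 + 0.1474×18.2 = 66.4567 per 10,000.
Difference = 48.0700 − 66.4567 = -18.3867.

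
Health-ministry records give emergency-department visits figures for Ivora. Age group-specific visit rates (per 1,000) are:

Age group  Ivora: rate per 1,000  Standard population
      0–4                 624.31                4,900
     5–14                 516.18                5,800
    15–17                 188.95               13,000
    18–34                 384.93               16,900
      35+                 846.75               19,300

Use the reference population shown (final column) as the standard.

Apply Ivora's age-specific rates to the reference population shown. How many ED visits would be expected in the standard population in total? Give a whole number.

31357

Expected ED visits = Σ (standard pop × age-specific rate ÷ 1,000)
= 4,900×624.31/1,000 + 5,800×516.18/1,000 + 13,000×188.95/1,000 + 16,900×384.93/1,000 + 19,300×846.75/1,000
= 3059.12 + 2993.84 + 2456.35 + 6505.32 + 16342.27 = 31356.90.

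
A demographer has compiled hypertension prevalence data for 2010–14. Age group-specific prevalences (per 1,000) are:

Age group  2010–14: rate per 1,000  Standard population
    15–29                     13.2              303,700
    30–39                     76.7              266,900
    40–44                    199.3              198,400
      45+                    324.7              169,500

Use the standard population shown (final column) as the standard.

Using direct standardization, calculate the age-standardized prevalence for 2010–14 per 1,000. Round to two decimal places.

126.86

Standard total = 938,500; weights = 0.3236, 0.2844, 0.2114, 0.1806.
Standardized rate: 0.3236×13.2 + 0.2844×76.7 + 0.2114×199.3 + 0.1806×324.7 = 126.8597 per 1,000.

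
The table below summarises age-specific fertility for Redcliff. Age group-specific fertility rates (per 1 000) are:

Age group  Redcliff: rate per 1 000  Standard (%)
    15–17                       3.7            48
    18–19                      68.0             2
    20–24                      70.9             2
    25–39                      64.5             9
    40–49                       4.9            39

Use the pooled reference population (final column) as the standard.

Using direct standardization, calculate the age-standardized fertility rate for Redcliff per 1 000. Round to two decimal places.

Standard weights: 0.48, 0.02, 0.02, 0.09, 0.39.
Standardized rate: 0.4800×3.7 + 0.0200×68.0 + 0.0200×70.9 + 0.0900×64.5 + 0.3900×4.9 = 12.2700 per 1 000.

12.27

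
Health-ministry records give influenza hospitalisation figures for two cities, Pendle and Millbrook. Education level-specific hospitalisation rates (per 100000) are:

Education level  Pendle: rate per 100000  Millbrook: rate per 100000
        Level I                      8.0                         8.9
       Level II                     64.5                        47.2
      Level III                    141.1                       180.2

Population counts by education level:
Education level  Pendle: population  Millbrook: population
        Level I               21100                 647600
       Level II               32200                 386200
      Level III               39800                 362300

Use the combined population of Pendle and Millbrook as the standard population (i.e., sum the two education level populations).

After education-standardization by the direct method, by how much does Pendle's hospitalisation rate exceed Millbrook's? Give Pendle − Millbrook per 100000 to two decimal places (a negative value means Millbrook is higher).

-6.10

Combined standard total = 1489200; weights = 0.4490, 0.2810, 0.2700.
Pendle: 0.4490×8.0 + 0.2810×64.5 + 0.2700×141.1 = 59.8125 per 100000.
Millbrook: 0.4490×8.9 + 0.2810×47.2 + 0.2700×180.2 = 65.9135 per 100000.
Difference = 59.8125 − 65.9135 = -6.1010.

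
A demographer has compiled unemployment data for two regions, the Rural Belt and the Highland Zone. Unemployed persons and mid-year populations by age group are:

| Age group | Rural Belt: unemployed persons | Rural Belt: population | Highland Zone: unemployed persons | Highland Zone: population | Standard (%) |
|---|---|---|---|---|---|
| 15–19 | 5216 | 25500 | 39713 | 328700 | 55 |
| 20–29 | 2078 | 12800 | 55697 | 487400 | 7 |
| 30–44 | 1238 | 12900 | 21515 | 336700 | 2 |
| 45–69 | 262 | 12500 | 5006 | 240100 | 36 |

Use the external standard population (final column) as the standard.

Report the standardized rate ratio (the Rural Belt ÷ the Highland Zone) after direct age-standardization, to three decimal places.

Age-specific rates per 1000 for the Rural Belt: 204.549, 162.344, 95.969, 20.960.
For the Highland Zone: 120.818, 114.274, 63.900, 20.850.
Standard weights: 0.55, 0.07, 0.02, 0.36.
The Rural Belt: 0.5500×204.549 + 0.0700×162.344 + 0.0200×95.969 + 0.3600×20.960 = 133.3310 per 1000.
The Highland Zone: 0.5500×120.818 + 0.0700×114.274 + 0.0200×63.900 + 0.3600×20.850 = 83.2331 per 1000.
Ratio = 133.3310 ÷ 83.2331 = 1.60190.

1.602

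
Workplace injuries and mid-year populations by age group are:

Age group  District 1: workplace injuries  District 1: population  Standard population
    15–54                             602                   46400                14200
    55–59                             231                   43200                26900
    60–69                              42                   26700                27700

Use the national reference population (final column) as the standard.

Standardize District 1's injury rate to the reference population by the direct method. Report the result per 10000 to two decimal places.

Age-specific rates per 10000 for District 1: 129.74, 53.47, 15.73.
Standard total = 68800; weights = 0.2064, 0.3910, 0.4026.
Standardized rate: 0.2064×129.74 + 0.3910×53.47 + 0.4026×15.73 = 54.0183 per 10000.

54.02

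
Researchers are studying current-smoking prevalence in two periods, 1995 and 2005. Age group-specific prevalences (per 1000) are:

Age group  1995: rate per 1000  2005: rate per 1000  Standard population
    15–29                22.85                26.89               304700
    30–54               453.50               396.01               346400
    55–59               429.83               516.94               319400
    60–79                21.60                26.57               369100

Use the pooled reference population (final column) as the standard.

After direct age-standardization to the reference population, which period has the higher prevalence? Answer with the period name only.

2005

Standard total = 1339600; weights = 0.2275, 0.2586, 0.2384, 0.2755.
1995: 0.2275×22.85 + 0.2586×453.50 + 0.2384×429.83 + 0.2755×21.60 = 230.9011 per 1000.
2005: 0.2275×26.89 + 0.2586×396.01 + 0.2384×516.94 + 0.2755×26.57 = 239.0929 per 1000.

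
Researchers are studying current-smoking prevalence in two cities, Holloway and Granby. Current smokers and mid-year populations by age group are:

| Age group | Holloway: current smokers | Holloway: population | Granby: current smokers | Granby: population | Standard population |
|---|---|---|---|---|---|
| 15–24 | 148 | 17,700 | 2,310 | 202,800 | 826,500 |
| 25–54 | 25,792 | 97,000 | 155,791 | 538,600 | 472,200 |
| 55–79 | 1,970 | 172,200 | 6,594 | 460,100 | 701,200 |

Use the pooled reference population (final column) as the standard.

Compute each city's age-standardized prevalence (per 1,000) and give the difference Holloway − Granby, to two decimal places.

Age-specific rates per 1,000 for Holloway: 8.362, 265.897, 11.440.
For Granby: 11.391, 289.252, 14.332.
Standard total = 1,999,900; weights = 0.4133, 0.2361, 0.3506.
Holloway: 0.4133×8.362 + 0.2361×265.897 + 0.3506×11.440 = 70.2481 per 1,000.
Granby: 0.4133×11.391 + 0.2361×289.252 + 0.3506×14.332 = 78.0281 per 1,000.
Difference = 70.2481 − 78.0281 = -7.7799.

-7.78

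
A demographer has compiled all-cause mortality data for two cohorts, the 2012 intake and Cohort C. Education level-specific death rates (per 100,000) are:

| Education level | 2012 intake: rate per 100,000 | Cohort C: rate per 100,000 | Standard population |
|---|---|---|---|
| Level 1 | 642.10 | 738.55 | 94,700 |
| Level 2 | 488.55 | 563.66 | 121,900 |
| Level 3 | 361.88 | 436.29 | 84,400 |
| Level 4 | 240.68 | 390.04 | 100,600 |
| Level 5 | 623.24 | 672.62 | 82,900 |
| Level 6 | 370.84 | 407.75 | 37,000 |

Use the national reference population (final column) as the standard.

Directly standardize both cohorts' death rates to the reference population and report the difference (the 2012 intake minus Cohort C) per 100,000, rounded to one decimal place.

Standard total = 521,500; weights = 0.1816, 0.2337, 0.1618, 0.1929, 0.1590, 0.0709.
The 2012 intake: 0.1816×642.10 + 0.2337×488.55 + 0.1618×361.88 + 0.1929×240.68 + 0.1590×623.24 + 0.0709×370.84 = 461.1771 per 100,000.
Cohort C: 0.1816×738.55 + 0.2337×563.66 + 0.1618×436.29 + 0.1929×390.04 + 0.1590×672.62 + 0.0709×407.75 = 547.5718 per 100,000.
Difference = 461.1771 − 547.5718 = -86.3947.

-86.4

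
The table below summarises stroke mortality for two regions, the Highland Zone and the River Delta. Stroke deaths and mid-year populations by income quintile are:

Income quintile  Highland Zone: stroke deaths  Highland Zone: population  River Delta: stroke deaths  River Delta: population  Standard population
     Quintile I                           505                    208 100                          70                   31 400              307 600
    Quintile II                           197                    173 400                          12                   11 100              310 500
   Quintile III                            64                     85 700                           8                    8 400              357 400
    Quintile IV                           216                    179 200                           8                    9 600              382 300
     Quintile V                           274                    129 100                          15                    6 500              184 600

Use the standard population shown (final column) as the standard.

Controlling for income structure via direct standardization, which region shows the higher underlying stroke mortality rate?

Highland Zone

Income-specific rates per 100 000 for the Highland Zone: 242.67, 113.61, 74.68, 120.54, 212.24.
For the River Delta: 222.93, 108.11, 95.24, 83.33, 230.77.
Standard total = 1 542 400; weights = 0.1994, 0.2013, 0.2317, 0.2479, 0.1197.
The Highland Zone: 0.1994×242.67 + 0.2013×113.61 + 0.2317×74.68 + 0.2479×120.54 + 0.1197×212.24 = 143.8486 per 100 000.
The River Delta: 0.1994×222.93 + 0.2013×108.11 + 0.2317×95.24 + 0.2479×83.33 + 0.1197×230.77 = 136.5646 per 100 000.
The crude rates (161.96 vs 168.66) would put the River Delta higher, but that reflects its income composition; once standardized to a common income structure, the Highland Zone has the higher underlying rate.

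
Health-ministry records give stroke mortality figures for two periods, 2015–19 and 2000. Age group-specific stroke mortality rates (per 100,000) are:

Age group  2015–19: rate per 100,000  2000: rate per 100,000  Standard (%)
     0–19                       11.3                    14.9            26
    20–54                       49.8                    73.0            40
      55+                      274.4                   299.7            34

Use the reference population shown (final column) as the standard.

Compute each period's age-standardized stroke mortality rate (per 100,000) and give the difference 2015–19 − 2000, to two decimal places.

-18.82

Standard weights: 0.26, 0.40, 0.34.
2015–19: 0.2600×11.3 + 0.4000×49.8 + 0.3400×274.4 = 116.1540 per 100,000.
2000: 0.2600×14.9 + 0.4000×73.0 + 0.3400×299.7 = 134.9720 per 100,000.
Difference = 116.1540 − 134.9720 = -18.8180.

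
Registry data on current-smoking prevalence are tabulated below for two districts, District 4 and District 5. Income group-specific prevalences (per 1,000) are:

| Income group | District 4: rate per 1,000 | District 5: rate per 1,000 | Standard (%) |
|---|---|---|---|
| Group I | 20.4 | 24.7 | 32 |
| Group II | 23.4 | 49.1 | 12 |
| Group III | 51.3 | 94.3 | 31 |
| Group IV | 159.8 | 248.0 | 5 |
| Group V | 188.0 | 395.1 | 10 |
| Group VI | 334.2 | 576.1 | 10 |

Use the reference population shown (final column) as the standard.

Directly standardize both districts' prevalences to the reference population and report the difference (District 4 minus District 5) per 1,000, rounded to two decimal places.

Standard weights: 0.32, 0.12, 0.31, 0.05, 0.10, 0.10.
District 4: 0.3200×20.4 + 0.1200×23.4 + 0.3100×51.3 + 0.0500×159.8 + 0.1000×188.0 + 0.1000×334.2 = 85.4490 per 1,000.
District 5: 0.3200×24.7 + 0.1200×49.1 + 0.3100×94.3 + 0.0500×248.0 + 0.1000×395.1 + 0.1000×576.1 = 152.5490 per 1,000.
Difference = 85.4490 − 152.5490 = -67.1000.

-67.10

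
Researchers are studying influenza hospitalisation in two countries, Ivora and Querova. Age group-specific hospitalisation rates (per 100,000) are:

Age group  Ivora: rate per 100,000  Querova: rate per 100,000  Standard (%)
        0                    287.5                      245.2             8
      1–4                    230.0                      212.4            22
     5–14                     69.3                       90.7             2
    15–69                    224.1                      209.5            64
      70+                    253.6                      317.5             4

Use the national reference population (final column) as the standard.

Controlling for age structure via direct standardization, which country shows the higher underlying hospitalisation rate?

Standard weights: 0.08, 0.22, 0.02, 0.64, 0.04.
Ivora: 0.0800×287.5 + 0.2200×230.0 + 0.0200×69.3 + 0.6400×224.1 + 0.0400×253.6 = 228.5540 per 100,000.
Querova: 0.0800×245.2 + 0.2200×212.4 + 0.0200×90.7 + 0.6400×209.5 + 0.0400×317.5 = 214.9380 per 100,000.

Ivora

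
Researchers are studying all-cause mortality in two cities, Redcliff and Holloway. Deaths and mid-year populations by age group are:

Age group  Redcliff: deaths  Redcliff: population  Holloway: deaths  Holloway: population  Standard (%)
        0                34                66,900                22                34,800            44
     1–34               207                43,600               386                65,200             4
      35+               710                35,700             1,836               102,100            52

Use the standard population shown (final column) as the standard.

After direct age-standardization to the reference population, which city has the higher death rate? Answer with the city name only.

Age-specific rates per 1,000 for Redcliff: 0.508, 4.748, 19.888.
For Holloway: 0.632, 5.920, 17.982.
Standard weights: 0.44, 0.04, 0.52.
Redcliff: 0.4400×0.508 + 0.0400×4.748 + 0.5200×19.888 = 10.7553 per 1,000.
Holloway: 0.4400×0.632 + 0.0400×5.920 + 0.5200×17.982 = 9.8658 per 1,000.
The crude rates (6.50 vs 11.10) would put Holloway higher, but that reflects its age composition; once standardized to a common age structure, Redcliff has the higher underlying rate.

Redcliff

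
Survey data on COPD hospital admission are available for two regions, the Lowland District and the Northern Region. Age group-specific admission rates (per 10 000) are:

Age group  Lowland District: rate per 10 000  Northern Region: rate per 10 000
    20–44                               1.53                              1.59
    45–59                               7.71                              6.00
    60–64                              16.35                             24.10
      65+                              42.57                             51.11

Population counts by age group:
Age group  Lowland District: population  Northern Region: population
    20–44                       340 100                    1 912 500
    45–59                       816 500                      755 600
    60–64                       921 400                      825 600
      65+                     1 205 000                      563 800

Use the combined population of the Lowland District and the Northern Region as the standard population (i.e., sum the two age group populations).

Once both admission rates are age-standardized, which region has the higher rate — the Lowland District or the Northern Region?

Northern Region

Combined standard total = 7 340 500; weights = 0.3069, 0.2142, 0.2380, 0.2410.
The Lowland District: 0.3069×1.53 + 0.2142×7.71 + 0.2380×16.35 + 0.2410×42.57 = 16.2698 per 10 000.
The Northern Region: 0.3069×1.59 + 0.2142×6.00 + 0.2380×24.10 + 0.2410×51.11 = 19.8243 per 10 000.
The crude rates (22.29 vs 13.87) would put the Lowland District higher, but that reflects its age composition; once standardized to a common age structure, the Northern Region has the higher underlying rate.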